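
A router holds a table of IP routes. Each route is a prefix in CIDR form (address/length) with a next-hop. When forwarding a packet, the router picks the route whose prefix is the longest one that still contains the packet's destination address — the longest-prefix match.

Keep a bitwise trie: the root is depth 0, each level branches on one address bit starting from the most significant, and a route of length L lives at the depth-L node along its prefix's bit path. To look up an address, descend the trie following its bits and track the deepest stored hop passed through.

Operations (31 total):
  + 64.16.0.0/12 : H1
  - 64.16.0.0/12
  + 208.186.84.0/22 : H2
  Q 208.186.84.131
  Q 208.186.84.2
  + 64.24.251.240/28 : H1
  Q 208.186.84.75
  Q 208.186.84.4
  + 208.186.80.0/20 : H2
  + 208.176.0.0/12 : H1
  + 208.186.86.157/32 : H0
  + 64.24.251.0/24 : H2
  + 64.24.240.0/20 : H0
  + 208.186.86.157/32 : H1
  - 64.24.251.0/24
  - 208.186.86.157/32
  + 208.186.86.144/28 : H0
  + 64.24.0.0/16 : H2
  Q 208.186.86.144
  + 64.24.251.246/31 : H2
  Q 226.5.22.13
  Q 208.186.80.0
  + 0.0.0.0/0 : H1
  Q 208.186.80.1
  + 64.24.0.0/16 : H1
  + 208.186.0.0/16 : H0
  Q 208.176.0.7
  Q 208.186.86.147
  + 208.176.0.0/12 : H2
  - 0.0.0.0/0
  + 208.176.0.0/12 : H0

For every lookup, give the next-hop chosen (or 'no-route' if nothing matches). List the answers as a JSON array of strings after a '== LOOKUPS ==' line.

Apply in order:
  + 64.16.0.0/12 (H1) depth=12
  del 64.16.0.0/12 (clear depth 12)
  + 208.186.84.0/22 (H2) depth=22
  ? 208.186.84.131  path d0:-→d1:-→d2:-→d3:-→d4:-→d5:-→d6:-→d7:-→d8:-→d9:-→d10:-→d11:-→d12:-→d13:-→d14:-→d15:-→d16:-→d17:-→d18:-→d19:-→d20:-→d21:-→d22:H2  best=H2
  ? 208.186.84.2  path d0:-→d1:-→d2:-→d3:-→d4:-→d5:-→d6:-→d7:-→d8:-→d9:-→d10:-→d11:-→d12:-→d13:-→d14:-→d15:-→d16:-→d17:-→d18:-→d19:-→d20:-→d21:-→d22:H2  best=H2
  + 64.24.251.240/28 (H1) depth=28
  ? 208.186.84.75  path d0:-→d1:-→d2:-→d3:-→d4:-→d5:-→d6:-→d7:-→d8:-→d9:-→d10:-→d11:-→d12:-→d13:-→d14:-→d15:-→d16:-→d17:-→d18:-→d19:-→d20:-→d21:-→d22:H2  best=H2
  ? 208.186.84.4  path d0:-→d1:-→d2:-→d3:-→d4:-→d5:-→d6:-→d7:-→d8:-→d9:-→d10:-→d11:-→d12:-→d13:-→d14:-→d15:-→d16:-→d17:-→d18:-→d19:-→d20:-→d21:-→d22:H2  best=H2
  + 208.186.80.0/20 (H2) depth=20
  + 208.176.0.0/12 (H1) depth=12
  + 208.186.86.157/32 (H0) depth=32
  + 64.24.251.0/24 (H2) depth=24
  + 64.24.240.0/20 (H0) depth=20
  + 208.186.86.157/32 (H1) depth=32
  del 64.24.251.0/24 (clear depth 24)
  del 208.186.86.157/32 (clear depth 32)
  + 208.186.86.144/28 (H0) depth=28
  + 64.24.0.0/16 (H2) depth=16
  ? 208.186.86.144  path d0:-→d1:-→d2:-→d3:-→d4:-→d5:-→d6:-→d7:-→d8:-→d9:-→d10:-→d11:-→d12:H1→d13:-→d14:-→d15:-→d16:-→d17:-→d18:-→d19:-→d20:H2→d21:-→d22:H2→d23:-→d24:-→d25:-→d26:-→d27:-→d28:H0  best=H0
  + 64.24.251.246/31 (H2) depth=31
  ? 226.5.22.13  path d0:-→d1:-→d2:-  best=no-route
  ? 208.186.80.0  path d0:-→d1:-→d2:-→d3:-→d4:-→d5:-→d6:-→d7:-→d8:-→d9:-→d10:-→d11:-→d12:H1→d13:-→d14:-→d15:-→d16:-→d17:-→d18:-→d19:-→d20:H2→d21:-  best=H2
  + 0.0.0.0/0 (H1) depth=0
  ? 208.186.80.1  path d0:H1→d1:-→d2:-→d3:-→d4:-→d5:-→d6:-→d7:-→d8:-→d9:-→d10:-→d11:-→d12:H1→d13:-→d14:-→d15:-→d16:-→d17:-→d18:-→d19:-→d20:H2→d21:-  best=H2
  + 64.24.0.0/16 (H1) depth=16
  + 208.186.0.0/16 (H0) depth=16
  ? 208.176.0.7  path d0:H1→d1:-→d2:-→d3:-→d4:-→d5:-→d6:-→d7:-→d8:-→d9:-→d10:-→d11:-→d12:H1  best=H1
  ? 208.186.86.147  path d0:H1→d1:-→d2:-→d3:-→d4:-→d5:-→d6:-→d7:-→d8:-→d9:-→d10:-→d11:-→d12:H1→d13:-→d14:-→d15:-→d16:H0→d17:-→d18:-→d19:-→d20:H2→d21:-→d22:H2→d23:-→d24:-→d25:-→d26:-→d27:-→d28:H0  best=H0
  + 208.176.0.0/12 (H2) depth=12
  del 0.0.0.0/0 (clear depth 0)
  + 208.176.0.0/12 (H0) depth=12

== LOOKUPS ==
["H2","H2","H2","H2","H0","no-route","H2","H2","H1","H0"]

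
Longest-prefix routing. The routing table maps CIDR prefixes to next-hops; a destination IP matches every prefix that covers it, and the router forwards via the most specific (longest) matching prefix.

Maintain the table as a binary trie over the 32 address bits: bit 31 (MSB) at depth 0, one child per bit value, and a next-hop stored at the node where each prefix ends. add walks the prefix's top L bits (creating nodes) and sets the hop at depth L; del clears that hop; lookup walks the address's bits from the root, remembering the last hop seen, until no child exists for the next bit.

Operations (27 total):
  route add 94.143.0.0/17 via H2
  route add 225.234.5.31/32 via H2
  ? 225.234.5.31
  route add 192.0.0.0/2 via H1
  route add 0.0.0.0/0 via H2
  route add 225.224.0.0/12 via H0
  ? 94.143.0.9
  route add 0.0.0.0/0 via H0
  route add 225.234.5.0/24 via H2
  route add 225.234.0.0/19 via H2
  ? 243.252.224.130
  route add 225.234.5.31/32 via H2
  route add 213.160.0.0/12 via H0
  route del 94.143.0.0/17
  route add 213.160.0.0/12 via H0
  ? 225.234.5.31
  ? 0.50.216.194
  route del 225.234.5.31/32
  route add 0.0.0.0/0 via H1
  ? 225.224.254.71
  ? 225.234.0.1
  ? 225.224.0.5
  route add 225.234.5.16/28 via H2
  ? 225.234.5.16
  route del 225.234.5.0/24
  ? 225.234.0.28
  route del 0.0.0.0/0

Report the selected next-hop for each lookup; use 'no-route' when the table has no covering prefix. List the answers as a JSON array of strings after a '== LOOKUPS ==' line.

Process each operation:
  add 94.143.0.0/17 -> H2 at depth 17
  add 225.234.5.31/32 -> H2 at depth 32
  lookup 225.234.5.31: bits 11100001111010100000010100011111 walk d0:-→d1:-→d2:-→d3:-→d4:-→d5:-→d6:-→d7:-→d8:-→d9:-→d10:-→d11:-→d12:-→d13:-→d14:-→d15:-→d16:-→d17:-→d18:-→d19:-→d20:-→d21:-→d22:-→d23:-→d24:-→d25:-→d26:-→d27:-→d28:-→d29:-→d30:-→d31:-→d32:H2 -> H2
  add 192.0.0.0/2 -> H1 at depth 2
  add 0.0.0.0/0 -> H2 at depth 0
  add 225.224.0.0/12 -> H0 at depth 12
  lookup 94.143.0.9: bits 01011110100011110 walk d0:H2→d1:-→d2:-→d3:-→d4:-→d5:-→d6:-→d7:-→d8:-→d9:-→d10:-→d11:-→d12:-→d13:-→d14:-→d15:-→d16:-→d17:H2 -> H2
  add 0.0.0.0/0 -> H0 at depth 0
  add 225.234.5.0/24 -> H2 at depth 24
  add 225.234.0.0/19 -> H2 at depth 19
  lookup 243.252.224.130: bits 111 walk d0:H0→d1:-→d2:H1→d3:- -> H1
  add 225.234.5.31/32 -> H2 at depth 32
  add 213.160.0.0/12 -> H0 at depth 12
  - 94.143.0.0/17 clear@17
  add 213.160.0.0/12 -> H0 at depth 12
  lookup 225.234.5.31: bits 11100001111010100000010100011111 walk d0:H0→d1:-→d2:H1→d3:-→d4:-→d5:-→d6:-→d7:-→d8:-→d9:-→d10:-→d11:-→d12:H0→d13:-→d14:-→d15:-→d16:-→d17:-→d18:-→d19:H2→d20:-→d21:-→d22:-→d23:-→d24:H2→d25:-→d26:-→d27:-→d28:-→d29:-→d30:-→d31:-→d32:H2 -> H2
  lookup 0.50.216.194: bits 0 walk d0:H0→d1:- -> H0
  - 225.234.5.31/32 clear@32
  add 0.0.0.0/0 -> H1 at depth 0
  lookup 225.224.254.71: bits 111000011110 walk d0:H1→d1:-→d2:H1→d3:-→d4:-→d5:-→d6:-→d7:-→d8:-→d9:-→d10:-→d11:-→d12:H0 -> H0
  lookup 225.234.0.1: bits 111000011110101000000 walk d0:H1→d1:-→d2:H1→d3:-→d4:-→d5:-→d6:-→d7:-→d8:-→d9:-→d10:-→d11:-→d12:H0→d13:-→d14:-→d15:-→d16:-→d17:-→d18:-→d19:H2→d20:-→d21:- -> H2
  lookup 225.224.0.5: bits 111000011110 walk d0:H1→d1:-→d2:H1→d3:-→d4:-→d5:-→d6:-→d7:-→d8:-→d9:-→d10:-→d11:-→d12:H0 -> H0
  add 225.234.5.16/28 -> H2 at depth 28
  lookup 225.234.5.16: bits 1110000111101010000001010001 walk d0:H1→d1:-→d2:H1→d3:-→d4:-→d5:-→d6:-→d7:-→d8:-→d9:-→d10:-→d11:-→d12:H0→d13:-→d14:-→d15:-→d16:-→d17:-→d18:-→d19:H2→d20:-→d21:-→d22:-→d23:-→d24:H2→d25:-→d26:-→d27:-→d28:H2 -> H2
  - 225.234.5.0/24 clear@24
  lookup 225.234.0.28: bits 111000011110101000000 walk d0:H1→d1:-→d2:H1→d3:-→d4:-→d5:-→d6:-→d7:-→d8:-→d9:-→d10:-→d11:-→d12:H0→d13:-→d14:-→d15:-→d16:-→d17:-→d18:-→d19:H2→d20:-→d21:- -> H2
  - 0.0.0.0/0 clear@0

== LOOKUPS ==
["H2","H2","H1","H2","H0","H0","H2","H0","H2","H2"]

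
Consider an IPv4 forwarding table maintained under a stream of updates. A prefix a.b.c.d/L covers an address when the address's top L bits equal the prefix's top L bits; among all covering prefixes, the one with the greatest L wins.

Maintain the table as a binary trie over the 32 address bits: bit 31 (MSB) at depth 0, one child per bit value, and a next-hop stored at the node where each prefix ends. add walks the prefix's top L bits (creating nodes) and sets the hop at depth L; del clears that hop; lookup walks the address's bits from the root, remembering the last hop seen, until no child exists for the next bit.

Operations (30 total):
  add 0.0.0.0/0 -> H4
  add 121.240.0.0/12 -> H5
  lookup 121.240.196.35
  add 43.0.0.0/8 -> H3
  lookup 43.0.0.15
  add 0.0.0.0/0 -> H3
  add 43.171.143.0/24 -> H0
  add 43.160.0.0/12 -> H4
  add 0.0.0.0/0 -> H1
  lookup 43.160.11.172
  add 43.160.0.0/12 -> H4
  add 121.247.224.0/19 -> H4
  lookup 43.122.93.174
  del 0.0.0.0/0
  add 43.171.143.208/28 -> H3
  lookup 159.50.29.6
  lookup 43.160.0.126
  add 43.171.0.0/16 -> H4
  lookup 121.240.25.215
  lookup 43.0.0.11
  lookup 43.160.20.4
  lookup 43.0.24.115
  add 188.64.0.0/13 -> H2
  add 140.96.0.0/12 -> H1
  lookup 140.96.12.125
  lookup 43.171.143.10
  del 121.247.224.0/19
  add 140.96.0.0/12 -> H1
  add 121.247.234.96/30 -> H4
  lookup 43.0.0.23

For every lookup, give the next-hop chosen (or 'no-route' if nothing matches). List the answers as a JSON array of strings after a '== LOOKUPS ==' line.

Trace:
  add 0.0.0.0/0 -> H4 at depth 0
  add 121.240.0.0/12 -> H5 at depth 12
  ? 121.240.196.35  path d0:H4→d1:-→d2:-→d3:-→d4:-→d5:-→d6:-→d7:-→d8:-→d9:-→d10:-→d11:-→d12:H5  best=H5
  add 43.0.0.0/8 -> H3 at depth 8
  ? 43.0.0.15  path d0:H4→d1:-→d2:-→d3:-→d4:-→d5:-→d6:-→d7:-→d8:H3  best=H3
  add 0.0.0.0/0 -> H3 at depth 0
  add 43.171.143.0/24 -> H0 at depth 24
  add 43.160.0.0/12 -> H4 at depth 12
  add 0.0.0.0/0 -> H1 at depth 0
  ? 43.160.11.172  path d0:H1→d1:-→d2:-→d3:-→d4:-→d5:-→d6:-→d7:-→d8:H3→d9:-→d10:-→d11:-→d12:H4  best=H4
  add 43.160.0.0/12 -> H4 at depth 12
  add 121.247.224.0/19 -> H4 at depth 19
  ? 43.122.93.174  path d0:H1→d1:-→d2:-→d3:-→d4:-→d5:-→d6:-→d7:-→d8:H3  best=H3
  - 0.0.0.0/0 clear@0
  add 43.171.143.208/28 -> H3 at depth 28
  ? 159.50.29.6  path d0:-  best=no-route
  ? 43.160.0.126  path d0:-→d1:-→d2:-→d3:-→d4:-→d5:-→d6:-→d7:-→d8:H3→d9:-→d10:-→d11:-→d12:H4  best=H4
  add 43.171.0.0/16 -> H4 at depth 16
  ? 121.240.25.215  path d0:-→d1:-→d2:-→d3:-→d4:-→d5:-→d6:-→d7:-→d8:-→d9:-→d10:-→d11:-→d12:H5→d13:-  best=H5
  ? 43.0.0.11  path d0:-→d1:-→d2:-→d3:-→d4:-→d5:-→d6:-→d7:-→d8:H3  best=H3
  ? 43.160.20.4  path d0:-→d1:-→d2:-→d3:-→d4:-→d5:-→d6:-→d7:-→d8:H3→d9:-→d10:-→d11:-→d12:H4  best=H4
  ? 43.0.24.115  path d0:-→d1:-→d2:-→d3:-→d4:-→d5:-→d6:-→d7:-→d8:H3  best=H3
  add 188.64.0.0/13 -> H2 at depth 13
  add 140.96.0.0/12 -> H1 at depth 12
  ? 140.96.12.125  path d0:-→d1:-→d2:-→d3:-→d4:-→d5:-→d6:-→d7:-→d8:-→d9:-→d10:-→d11:-→d12:H1  best=H1
  ? 43.171.143.10  path d0:-→d1:-→d2:-→d3:-→d4:-→d5:-→d6:-→d7:-→d8:H3→d9:-→d10:-→d11:-→d12:H4→d13:-→d14:-→d15:-→d16:H4→d17:-→d18:-→d19:-→d20:-→d21:-→d22:-→d23:-→d24:H0  best=H0
  - 121.247.224.0/19 clear@19
  add 140.96.0.0/12 -> H1 at depth 12
  add 121.247.234.96/30 -> H4 at depth 30
  ? 43.0.0.23  path d0:-→d1:-→d2:-→d3:-→d4:-→d5:-→d6:-→d7:-→d8:H3  best=H3

== LOOKUPS ==
["H5","H3","H4","H3","no-route","H4","H5","H3","H4","H3","H1","H0","H3"]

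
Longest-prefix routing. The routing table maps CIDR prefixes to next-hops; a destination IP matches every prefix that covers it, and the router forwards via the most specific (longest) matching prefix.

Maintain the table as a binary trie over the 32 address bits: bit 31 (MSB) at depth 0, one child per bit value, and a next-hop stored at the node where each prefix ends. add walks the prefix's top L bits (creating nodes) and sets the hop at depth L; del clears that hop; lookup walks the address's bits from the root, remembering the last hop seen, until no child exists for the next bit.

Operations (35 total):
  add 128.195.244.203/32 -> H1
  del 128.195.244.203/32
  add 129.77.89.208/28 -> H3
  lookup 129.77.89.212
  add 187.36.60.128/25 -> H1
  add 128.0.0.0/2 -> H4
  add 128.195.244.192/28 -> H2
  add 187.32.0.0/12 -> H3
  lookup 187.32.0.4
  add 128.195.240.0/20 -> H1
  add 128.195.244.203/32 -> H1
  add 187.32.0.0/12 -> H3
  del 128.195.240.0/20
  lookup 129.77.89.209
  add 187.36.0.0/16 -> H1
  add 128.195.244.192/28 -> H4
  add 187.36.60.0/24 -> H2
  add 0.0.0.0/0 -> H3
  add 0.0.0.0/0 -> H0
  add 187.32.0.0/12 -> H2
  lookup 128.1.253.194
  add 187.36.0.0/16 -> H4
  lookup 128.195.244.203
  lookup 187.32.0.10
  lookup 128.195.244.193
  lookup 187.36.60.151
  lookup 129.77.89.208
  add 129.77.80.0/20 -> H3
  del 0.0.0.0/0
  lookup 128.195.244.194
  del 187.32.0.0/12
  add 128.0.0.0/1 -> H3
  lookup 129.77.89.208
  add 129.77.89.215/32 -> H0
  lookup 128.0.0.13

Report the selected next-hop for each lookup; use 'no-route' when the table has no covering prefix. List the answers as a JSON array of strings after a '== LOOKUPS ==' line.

Process each operation:
  add 128.195.244.203/32 -> H1 at depth 32
  - 128.195.244.203/32 clear@32
  add 129.77.89.208/28 -> H3 at depth 28
  Q 129.77.89.212: descend 1000000101001101010110011101 ; hops seen [H3] ; pick H3
  add 187.36.60.128/25 -> H1 at depth 25
  add 128.0.0.0/2 -> H4 at depth 2
  add 128.195.244.192/28 -> H2 at depth 28
  add 187.32.0.0/12 -> H3 at depth 12
  Q 187.32.0.4: descend 1011101100100 ; hops seen [H4,H3] ; pick H3
  add 128.195.240.0/20 -> H1 at depth 20
  add 128.195.244.203/32 -> H1 at depth 32
  add 187.32.0.0/12 -> H3 at depth 12
  - 128.195.240.0/20 clear@20
  Q 129.77.89.209: descend 1000000101001101010110011101 ; hops seen [H4,H3] ; pick H3
  add 187.36.0.0/16 -> H1 at depth 16
  add 128.195.244.192/28 -> H4 at depth 28
  add 187.36.60.0/24 -> H2 at depth 24
  add 0.0.0.0/0 -> H3 at depth 0
  add 0.0.0.0/0 -> H0 at depth 0
  add 187.32.0.0/12 -> H2 at depth 12
  Q 128.1.253.194: descend 10000000 ; hops seen [H0,H4] ; pick H4
  add 187.36.0.0/16 -> H4 at depth 16
  Q 128.195.244.203: descend 10000000110000111111010011001011 ; hops seen [H0,H4,H4,H1] ; pick H1
  Q 187.32.0.10: descend 1011101100100 ; hops seen [H0,H4,H2] ; pick H2
  Q 128.195.244.193: descend 1000000011000011111101001100 ; hops seen [H0,H4,H4] ; pick H4
  Q 187.36.60.151: descend 1011101100100100001111001 ; hops seen [H0,H4,H2,H4,H2,H1] ; pick H1
  Q 129.77.89.208: descend 1000000101001101010110011101 ; hops seen [H0,H4,H3] ; pick H3
  add 129.77.80.0/20 -> H3 at depth 20
  - 0.0.0.0/0 clear@0
  Q 128.195.244.194: descend 1000000011000011111101001100 ; hops seen [H4,H4] ; pick H4
  - 187.32.0.0/12 clear@12
  add 128.0.0.0/1 -> H3 at depth 1
  Q 129.77.89.208: descend 1000000101001101010110011101 ; hops seen [H3,H4,H3,H3] ; pick H3
  add 129.77.89.215/32 -> H0 at depth 32
  Q 128.0.0.13: descend 10000000 ; hops seen [H3,H4] ; pick H4

== LOOKUPS ==
["H3","H3","H3","H4","H1","H2","H4","H1","H3","H4","H3","H4"]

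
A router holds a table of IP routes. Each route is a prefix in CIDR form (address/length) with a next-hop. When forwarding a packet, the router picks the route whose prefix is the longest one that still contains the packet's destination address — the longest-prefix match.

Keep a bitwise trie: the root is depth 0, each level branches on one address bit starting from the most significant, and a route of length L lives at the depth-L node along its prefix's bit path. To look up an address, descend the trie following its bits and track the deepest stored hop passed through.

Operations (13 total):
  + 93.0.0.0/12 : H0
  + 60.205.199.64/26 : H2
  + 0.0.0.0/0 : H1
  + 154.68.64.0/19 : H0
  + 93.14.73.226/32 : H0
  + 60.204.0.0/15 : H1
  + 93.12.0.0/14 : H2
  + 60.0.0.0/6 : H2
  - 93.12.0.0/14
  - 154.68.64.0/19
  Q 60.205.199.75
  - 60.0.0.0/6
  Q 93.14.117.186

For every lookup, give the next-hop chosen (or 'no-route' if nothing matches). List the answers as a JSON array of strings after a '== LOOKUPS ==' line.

Process each operation:
  + 93.0.0.0/12 (H0) depth=12
  + 60.205.199.64/26 (H2) depth=26
  + 0.0.0.0/0 (H1) depth=0
  + 154.68.64.0/19 (H0) depth=19
  + 93.14.73.226/32 (H0) depth=32
  + 60.204.0.0/15 (H1) depth=15
  + 93.12.0.0/14 (H2) depth=14
  + 60.0.0.0/6 (H2) depth=6
  del 93.12.0.0/14 (clear depth 14)
  del 154.68.64.0/19 (clear depth 19)
  lookup 60.205.199.75: bits 00111100110011011100011101 walk d0:H1→d1:-→d2:-→d3:-→d4:-→d5:-→d6:H2→d7:-→d8:-→d9:-→d10:-→d11:-→d12:-→d13:-→d14:-→d15:H1→d16:-→d17:-→d18:-→d19:-→d20:-→d21:-→d22:-→d23:-→d24:-→d25:-→d26:H2 -> H2
  del 60.0.0.0/6 (clear depth 6)
  lookup 93.14.117.186: bits 010111010000111001 walk d0:H1→d1:-→d2:-→d3:-→d4:-→d5:-→d6:-→d7:-→d8:-→d9:-→d10:-→d11:-→d12:H0→d13:-→d14:-→d15:-→d16:-→d17:-→d18:- -> H0

== LOOKUPS ==
["H2","H0"]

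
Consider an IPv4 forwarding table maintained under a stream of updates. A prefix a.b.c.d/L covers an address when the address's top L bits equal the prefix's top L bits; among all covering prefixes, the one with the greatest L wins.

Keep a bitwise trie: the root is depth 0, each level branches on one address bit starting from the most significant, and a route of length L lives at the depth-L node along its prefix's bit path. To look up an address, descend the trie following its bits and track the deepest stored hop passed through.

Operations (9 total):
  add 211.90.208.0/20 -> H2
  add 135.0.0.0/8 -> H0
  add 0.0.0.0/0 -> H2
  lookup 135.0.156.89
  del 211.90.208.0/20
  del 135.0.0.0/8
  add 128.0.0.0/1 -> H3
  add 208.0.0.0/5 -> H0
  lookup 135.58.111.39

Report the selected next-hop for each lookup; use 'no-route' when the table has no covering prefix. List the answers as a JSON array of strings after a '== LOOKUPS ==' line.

Trace:
  add 211.90.208.0/20 -> H2 at depth 20
  add 135.0.0.0/8 -> H0 at depth 8
  add 0.0.0.0/0 -> H2 at depth 0
  ? 135.0.156.89  path d0:H2→d1:-→d2:-→d3:-→d4:-→d5:-→d6:-→d7:-→d8:H0  best=H0
  del 211.90.208.0/20 (clear depth 20)
  del 135.0.0.0/8 (clear depth 8)
  add 128.0.0.0/1 -> H3 at depth 1
  add 208.0.0.0/5 -> H0 at depth 5
  ? 135.58.111.39  path d0:H2→d1:H3→d2:-→d3:-→d4:-→d5:-→d6:-→d7:-→d8:-  best=H3

== LOOKUPS ==
["H0","H3"]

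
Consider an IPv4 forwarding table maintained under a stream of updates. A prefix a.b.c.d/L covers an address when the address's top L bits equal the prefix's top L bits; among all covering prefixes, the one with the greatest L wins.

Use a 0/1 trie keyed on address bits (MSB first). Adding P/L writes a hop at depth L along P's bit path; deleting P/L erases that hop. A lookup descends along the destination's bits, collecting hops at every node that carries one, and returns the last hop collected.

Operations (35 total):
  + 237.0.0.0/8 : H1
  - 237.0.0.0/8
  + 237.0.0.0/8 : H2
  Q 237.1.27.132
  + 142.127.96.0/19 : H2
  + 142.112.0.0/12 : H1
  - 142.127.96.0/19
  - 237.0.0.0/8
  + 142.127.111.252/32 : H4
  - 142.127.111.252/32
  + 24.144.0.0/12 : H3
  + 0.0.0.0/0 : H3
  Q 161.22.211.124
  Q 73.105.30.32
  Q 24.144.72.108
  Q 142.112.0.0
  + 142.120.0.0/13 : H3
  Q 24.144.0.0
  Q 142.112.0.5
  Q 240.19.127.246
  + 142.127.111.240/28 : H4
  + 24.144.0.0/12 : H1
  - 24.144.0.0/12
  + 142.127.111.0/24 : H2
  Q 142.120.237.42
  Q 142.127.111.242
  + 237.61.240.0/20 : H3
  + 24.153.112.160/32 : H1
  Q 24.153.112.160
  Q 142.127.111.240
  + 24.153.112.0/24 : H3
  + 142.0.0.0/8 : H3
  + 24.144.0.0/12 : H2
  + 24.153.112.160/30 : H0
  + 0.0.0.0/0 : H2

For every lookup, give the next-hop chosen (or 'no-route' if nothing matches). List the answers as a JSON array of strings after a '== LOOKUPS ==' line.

Process each operation:
  add 237.0.0.0/8 -> H1 at depth 8
  - 237.0.0.0/8 clear@8
  add 237.0.0.0/8 -> H2 at depth 8
  ? 237.1.27.132  path d0:-→d1:-→d2:-→d3:-→d4:-→d5:-→d6:-→d7:-→d8:H2  best=H2
  add 142.127.96.0/19 -> H2 at depth 19
  add 142.112.0.0/12 -> H1 at depth 12
  - 142.127.96.0/19 clear@19
  - 237.0.0.0/8 clear@8
  add 142.127.111.252/32 -> H4 at depth 32
  - 142.127.111.252/32 clear@32
  add 24.144.0.0/12 -> H3 at depth 12
  add 0.0.0.0/0 -> H3 at depth 0
  ? 161.22.211.124  path d0:H3→d1:-→d2:-  best=H3
  ? 73.105.30.32  path d0:H3→d1:-  best=H3
  ? 24.144.72.108  path d0:H3→d1:-→d2:-→d3:-→d4:-→d5:-→d6:-→d7:-→d8:-→d9:-→d10:-→d11:-→d12:H3  best=H3
  ? 142.112.0.0  path d0:H3→d1:-→d2:-→d3:-→d4:-→d5:-→d6:-→d7:-→d8:-→d9:-→d10:-→d11:-→d12:H1  best=H1
  add 142.120.0.0/13 -> H3 at depth 13
  ? 24.144.0.0  path d0:H3→d1:-→d2:-→d3:-→d4:-→d5:-→d6:-→d7:-→d8:-→d9:-→d10:-→d11:-→d12:H3  best=H3
  ? 142.112.0.5  path d0:H3→d1:-→d2:-→d3:-→d4:-→d5:-→d6:-→d7:-→d8:-→d9:-→d10:-→d11:-→d12:H1  best=H1
  ? 240.19.127.246  path d0:H3→d1:-→d2:-→d3:-  best=H3
  add 142.127.111.240/28 -> H4 at depth 28
  add 24.144.0.0/12 -> H1 at depth 12
  - 24.144.0.0/12 clear@12
  add 142.127.111.0/24 -> H2 at depth 24
  ? 142.120.237.42  path d0:H3→d1:-→d2:-→d3:-→d4:-→d5:-→d6:-→d7:-→d8:-→d9:-→d10:-→d11:-→d12:H1→d13:H3  best=H3
  ? 142.127.111.242  path d0:H3→d1:-→d2:-→d3:-→d4:-→d5:-→d6:-→d7:-→d8:-→d9:-→d10:-→d11:-→d12:H1→d13:H3→d14:-→d15:-→d16:-→d17:-→d18:-→d19:-→d20:-→d21:-→d22:-→d23:-→d24:H2→d25:-→d26:-→d27:-→d28:H4  best=H4
  add 237.61.240.0/20 -> H3 at depth 20
  add 24.153.112.160/32 -> H1 at depth 32
  ? 24.153.112.160  path d0:H3→d1:-→d2:-→d3:-→d4:-→d5:-→d6:-→d7:-→d8:-→d9:-→d10:-→d11:-→d12:-→d13:-→d14:-→d15:-→d16:-→d17:-→d18:-→d19:-→d20:-→d21:-→d22:-→d23:-→d24:-→d25:-→d26:-→d27:-→d28:-→d29:-→d30:-→d31:-→d32:H1  best=H1
  ? 142.127.111.240  path d0:H3→d1:-→d2:-→d3:-→d4:-→d5:-→d6:-→d7:-→d8:-→d9:-→d10:-→d11:-→d12:H1→d13:H3→d14:-→d15:-→d16:-→d17:-→d18:-→d19:-→d20:-→d21:-→d22:-→d23:-→d24:H2→d25:-→d26:-→d27:-→d28:H4  best=H4
  add 24.153.112.0/24 -> H3 at depth 24
  add 142.0.0.0/8 -> H3 at depth 8
  add 24.144.0.0/12 -> H2 at depth 12
  add 24.153.112.160/30 -> H0 at depth 30
  add 0.0.0.0/0 -> H2 at depth 0

== LOOKUPS ==
["H2","H3","H3","H3","H1","H3","H1","H3","H3","H4","H1","H4"]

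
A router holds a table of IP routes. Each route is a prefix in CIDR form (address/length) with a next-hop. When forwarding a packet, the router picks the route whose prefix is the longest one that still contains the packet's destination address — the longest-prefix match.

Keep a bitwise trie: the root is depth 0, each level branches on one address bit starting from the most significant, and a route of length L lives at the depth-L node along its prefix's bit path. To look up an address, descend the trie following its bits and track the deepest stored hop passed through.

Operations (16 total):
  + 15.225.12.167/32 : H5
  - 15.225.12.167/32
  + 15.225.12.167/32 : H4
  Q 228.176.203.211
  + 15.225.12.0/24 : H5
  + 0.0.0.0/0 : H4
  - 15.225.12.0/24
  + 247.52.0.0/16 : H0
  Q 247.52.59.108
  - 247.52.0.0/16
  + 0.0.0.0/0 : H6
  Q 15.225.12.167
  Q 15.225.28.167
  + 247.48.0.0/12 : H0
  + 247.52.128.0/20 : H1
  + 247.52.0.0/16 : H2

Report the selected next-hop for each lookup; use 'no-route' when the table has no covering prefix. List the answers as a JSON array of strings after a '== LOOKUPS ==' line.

Trace:
  + 15.225.12.167/32 (H5) depth=32
  - 15.225.12.167/32 clear@32
  + 15.225.12.167/32 (H4) depth=32
  ? 228.176.203.211  path d0:-  best=no-route
  + 15.225.12.0/24 (H5) depth=24
  + 0.0.0.0/0 (H4) depth=0
  - 15.225.12.0/24 clear@24
  + 247.52.0.0/16 (H0) depth=16
  ? 247.52.59.108  path d0:H4→d1:-→d2:-→d3:-→d4:-→d5:-→d6:-→d7:-→d8:-→d9:-→d10:-→d11:-→d12:-→d13:-→d14:-→d15:-→d16:H0  best=H0
  - 247.52.0.0/16 clear@16
  + 0.0.0.0/0 (H6) depth=0
  ? 15.225.12.167  path d0:H6→d1:-→d2:-→d3:-→d4:-→d5:-→d6:-→d7:-→d8:-→d9:-→d10:-→d11:-→d12:-→d13:-→d14:-→d15:-→d16:-→d17:-→d18:-→d19:-→d20:-→d21:-→d22:-→d23:-→d24:-→d25:-→d26:-→d27:-→d28:-→d29:-→d30:-→d31:-→d32:H4  best=H4
  ? 15.225.28.167  path d0:H6→d1:-→d2:-→d3:-→d4:-→d5:-→d6:-→d7:-→d8:-→d9:-→d10:-→d11:-→d12:-→d13:-→d14:-→d15:-→d16:-→d17:-→d18:-→d19:-  best=H6
  + 247.48.0.0/12 (H0) depth=12
  + 247.52.128.0/20 (H1) depth=20
  + 247.52.0.0/16 (H2) depth=16

== LOOKUPS ==
["no-route","H0","H4","H6"]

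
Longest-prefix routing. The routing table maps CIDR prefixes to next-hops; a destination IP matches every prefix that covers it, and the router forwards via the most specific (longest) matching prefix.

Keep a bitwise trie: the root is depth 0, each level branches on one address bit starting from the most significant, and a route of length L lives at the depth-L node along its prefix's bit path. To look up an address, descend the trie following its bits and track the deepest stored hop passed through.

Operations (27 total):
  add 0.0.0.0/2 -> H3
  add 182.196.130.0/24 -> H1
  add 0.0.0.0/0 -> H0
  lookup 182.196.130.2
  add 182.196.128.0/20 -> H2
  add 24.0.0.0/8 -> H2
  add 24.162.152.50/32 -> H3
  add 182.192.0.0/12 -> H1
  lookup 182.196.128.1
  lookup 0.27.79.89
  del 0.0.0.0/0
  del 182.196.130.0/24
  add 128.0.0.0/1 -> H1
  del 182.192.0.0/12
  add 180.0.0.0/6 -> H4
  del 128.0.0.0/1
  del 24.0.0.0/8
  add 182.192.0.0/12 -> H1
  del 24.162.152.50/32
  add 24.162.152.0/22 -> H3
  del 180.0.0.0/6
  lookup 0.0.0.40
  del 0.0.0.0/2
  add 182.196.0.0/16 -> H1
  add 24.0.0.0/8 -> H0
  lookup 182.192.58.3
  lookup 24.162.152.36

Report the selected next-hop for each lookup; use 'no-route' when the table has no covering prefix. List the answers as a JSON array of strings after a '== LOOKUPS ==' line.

Apply in order:
  add 0.0.0.0/2 -> H3 at depth 2
  add 182.196.130.0/24 -> H1 at depth 24
  add 0.0.0.0/0 -> H0 at depth 0
  ? 182.196.130.2  path d0:H0→d1:-→d2:-→d3:-→d4:-→d5:-→d6:-→d7:-→d8:-→d9:-→d10:-→d11:-→d12:-→d13:-→d14:-→d15:-→d16:-→d17:-→d18:-→d19:-→d20:-→d21:-→d22:-→d23:-→d24:H1  best=H1
  add 182.196.128.0/20 -> H2 at depth 20
  add 24.0.0.0/8 -> H2 at depth 8
  add 24.162.152.50/32 -> H3 at depth 32
  add 182.192.0.0/12 -> H1 at depth 12
  ? 182.196.128.1  path d0:H0→d1:-→d2:-→d3:-→d4:-→d5:-→d6:-→d7:-→d8:-→d9:-→d10:-→d11:-→d12:H1→d13:-→d14:-→d15:-→d16:-→d17:-→d18:-→d19:-→d20:H2→d21:-→d22:-  best=H2
  ? 0.27.79.89  path d0:H0→d1:-→d2:H3→d3:-  best=H3
  - 0.0.0.0/0 clear@0
  - 182.196.130.0/24 clear@24
  add 128.0.0.0/1 -> H1 at depth 1
  - 182.192.0.0/12 clear@12
  add 180.0.0.0/6 -> H4 at depth 6
  - 128.0.0.0/1 clear@1
  - 24.0.0.0/8 clear@8
  add 182.192.0.0/12 -> H1 at depth 12
  - 24.162.152.50/32 clear@32
  add 24.162.152.0/22 -> H3 at depth 22
  - 180.0.0.0/6 clear@6
  ? 0.0.0.40  path d0:-→d1:-→d2:H3→d3:-  best=H3
  - 0.0.0.0/2 clear@2
  add 182.196.0.0/16 -> H1 at depth 16
  add 24.0.0.0/8 -> H0 at depth 8
  ? 182.192.58.3  path d0:-→d1:-→d2:-→d3:-→d4:-→d5:-→d6:-→d7:-→d8:-→d9:-→d10:-→d11:-→d12:H1→d13:-  best=H1
  ? 24.162.152.36  path d0:-→d1:-→d2:-→d3:-→d4:-→d5:-→d6:-→d7:-→d8:H0→d9:-→d10:-→d11:-→d12:-→d13:-→d14:-→d15:-→d16:-→d17:-→d18:-→d19:-→d20:-→d21:-→d22:H3→d23:-→d24:-→d25:-→d26:-→d27:-  best=H3

== LOOKUPS ==
["H1","H2","H3","H3","H1","H3"]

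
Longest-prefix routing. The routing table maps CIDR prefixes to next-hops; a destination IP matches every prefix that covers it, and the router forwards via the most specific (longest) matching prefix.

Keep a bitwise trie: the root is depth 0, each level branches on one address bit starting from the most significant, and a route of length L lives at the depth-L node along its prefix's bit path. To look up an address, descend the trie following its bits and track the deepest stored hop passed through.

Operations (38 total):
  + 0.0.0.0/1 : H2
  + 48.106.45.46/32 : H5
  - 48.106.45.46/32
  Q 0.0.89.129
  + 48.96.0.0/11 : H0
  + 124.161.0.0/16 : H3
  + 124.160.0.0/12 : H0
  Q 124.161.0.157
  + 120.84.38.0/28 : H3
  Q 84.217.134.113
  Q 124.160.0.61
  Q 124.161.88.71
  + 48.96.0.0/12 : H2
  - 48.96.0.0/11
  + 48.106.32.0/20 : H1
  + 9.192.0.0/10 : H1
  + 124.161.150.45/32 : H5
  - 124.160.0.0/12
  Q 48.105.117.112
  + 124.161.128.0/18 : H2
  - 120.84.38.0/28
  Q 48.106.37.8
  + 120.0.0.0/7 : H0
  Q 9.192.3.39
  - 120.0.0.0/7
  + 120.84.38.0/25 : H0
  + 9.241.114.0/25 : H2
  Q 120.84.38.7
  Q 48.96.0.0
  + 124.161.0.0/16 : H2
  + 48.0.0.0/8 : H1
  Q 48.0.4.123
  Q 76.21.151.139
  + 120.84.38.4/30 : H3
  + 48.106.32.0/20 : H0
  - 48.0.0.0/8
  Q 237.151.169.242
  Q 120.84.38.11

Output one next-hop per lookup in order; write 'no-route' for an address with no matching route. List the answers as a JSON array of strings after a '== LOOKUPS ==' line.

Process each operation:
  add 0.0.0.0/1 -> H2 at depth 1
  add 48.106.45.46/32 -> H5 at depth 32
  del 48.106.45.46/32 (clear depth 32)
  ? 0.0.89.129  path d0:-→d1:H2→d2:-  best=H2
  add 48.96.0.0/11 -> H0 at depth 11
  add 124.161.0.0/16 -> H3 at depth 16
  add 124.160.0.0/12 -> H0 at depth 12
  ? 124.161.0.157  path d0:-→d1:H2→d2:-→d3:-→d4:-→d5:-→d6:-→d7:-→d8:-→d9:-→d10:-→d11:-→d12:H0→d13:-→d14:-→d15:-→d16:H3  best=H3
  add 120.84.38.0/28 -> H3 at depth 28
  ? 84.217.134.113  path d0:-→d1:H2→d2:-  best=H2
  ? 124.160.0.61  path d0:-→d1:H2→d2:-→d3:-→d4:-→d5:-→d6:-→d7:-→d8:-→d9:-→d10:-→d11:-→d12:H0→d13:-→d14:-→d15:-  best=H0
  ? 124.161.88.71  path d0:-→d1:H2→d2:-→d3:-→d4:-→d5:-→d6:-→d7:-→d8:-→d9:-→d10:-→d11:-→d12:H0→d13:-→d14:-→d15:-→d16:H3  best=H3
  add 48.96.0.0/12 -> H2 at depth 12
  del 48.96.0.0/11 (clear depth 11)
  add 48.106.32.0/20 -> H1 at depth 20
  add 9.192.0.0/10 -> H1 at depth 10
  add 124.161.150.45/32 -> H5 at depth 32
  del 124.160.0.0/12 (clear depth 12)
  ? 48.105.117.112  path d0:-→d1:H2→d2:-→d3:-→d4:-→d5:-→d6:-→d7:-→d8:-→d9:-→d10:-→d11:-→d12:H2→d13:-→d14:-  best=H2
  add 124.161.128.0/18 -> H2 at depth 18
  del 120.84.38.0/28 (clear depth 28)
  ? 48.106.37.8  path d0:-→d1:H2→d2:-→d3:-→d4:-→d5:-→d6:-→d7:-→d8:-→d9:-→d10:-→d11:-→d12:H2→d13:-→d14:-→d15:-→d16:-→d17:-→d18:-→d19:-→d20:H1  best=H1
  add 120.0.0.0/7 -> H0 at depth 7
  ? 9.192.3.39  path d0:-→d1:H2→d2:-→d3:-→d4:-→d5:-→d6:-→d7:-→d8:-→d9:-→d10:H1  best=H1
  del 120.0.0.0/7 (clear depth 7)
  add 120.84.38.0/25 -> H0 at depth 25
  add 9.241.114.0/25 -> H2 at depth 25
  ? 120.84.38.7  path d0:-→d1:H2→d2:-→d3:-→d4:-→d5:-→d6:-→d7:-→d8:-→d9:-→d10:-→d11:-→d12:-→d13:-→d14:-→d15:-→d16:-→d17:-→d18:-→d19:-→d20:-→d21:-→d22:-→d23:-→d24:-→d25:H0→d26:-→d27:-→d28:-  best=H0
  ? 48.96.0.0  path d0:-→d1:H2→d2:-→d3:-→d4:-→d5:-→d6:-→d7:-→d8:-→d9:-→d10:-→d11:-→d12:H2  best=H2
  add 124.161.0.0/16 -> H2 at depth 16
  add 48.0.0.0/8 -> H1 at depth 8
  ? 48.0.4.123  path d0:-→d1:H2→d2:-→d3:-→d4:-→d5:-→d6:-→d7:-→d8:H1→d9:-  best=H1
  ? 76.21.151.139  path d0:-→d1:H2→d2:-  best=H2
  add 120.84.38.4/30 -> H3 at depth 30
  add 48.106.32.0/20 -> H0 at depth 20
  del 48.0.0.0/8 (clear depth 8)
  ? 237.151.169.242  path d0:-  best=no-route
  ? 120.84.38.11  path d0:-→d1:H2→d2:-→d3:-→d4:-→d5:-→d6:-→d7:-→d8:-→d9:-→d10:-→d11:-→d12:-→d13:-→d14:-→d15:-→d16:-→d17:-→d18:-→d19:-→d20:-→d21:-→d22:-→d23:-→d24:-→d25:H0→d26:-→d27:-→d28:-  best=H0

== LOOKUPS ==
["H2","H3","H2","H0","H3","H2","H1","H1","H0","H2","H1","H2","no-route","H0"]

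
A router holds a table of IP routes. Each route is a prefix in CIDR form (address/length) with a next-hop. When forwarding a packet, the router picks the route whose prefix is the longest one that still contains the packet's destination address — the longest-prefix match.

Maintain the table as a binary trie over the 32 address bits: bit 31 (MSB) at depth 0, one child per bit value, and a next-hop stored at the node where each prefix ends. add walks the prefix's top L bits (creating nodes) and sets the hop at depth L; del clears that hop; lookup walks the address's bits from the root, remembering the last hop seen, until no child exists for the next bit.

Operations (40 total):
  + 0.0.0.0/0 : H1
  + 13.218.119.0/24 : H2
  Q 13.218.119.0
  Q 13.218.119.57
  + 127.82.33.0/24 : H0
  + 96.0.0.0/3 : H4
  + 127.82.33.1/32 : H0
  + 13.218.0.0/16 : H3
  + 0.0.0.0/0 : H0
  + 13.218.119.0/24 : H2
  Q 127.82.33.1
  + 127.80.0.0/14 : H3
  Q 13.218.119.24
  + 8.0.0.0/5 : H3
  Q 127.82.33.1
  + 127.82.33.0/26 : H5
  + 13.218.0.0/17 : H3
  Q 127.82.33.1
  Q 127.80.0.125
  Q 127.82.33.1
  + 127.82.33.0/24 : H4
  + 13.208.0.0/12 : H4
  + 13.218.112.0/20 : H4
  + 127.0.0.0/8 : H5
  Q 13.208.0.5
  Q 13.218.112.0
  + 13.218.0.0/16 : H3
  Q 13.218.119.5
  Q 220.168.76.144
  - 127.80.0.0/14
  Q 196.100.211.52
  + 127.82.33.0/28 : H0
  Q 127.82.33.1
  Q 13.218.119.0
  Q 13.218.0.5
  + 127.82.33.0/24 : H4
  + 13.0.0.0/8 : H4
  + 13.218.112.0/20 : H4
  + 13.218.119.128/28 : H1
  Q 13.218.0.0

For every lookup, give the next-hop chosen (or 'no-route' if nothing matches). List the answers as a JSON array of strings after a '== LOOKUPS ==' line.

Apply in order:
  + 0.0.0.0/0 (H1) depth=0
  + 13.218.119.0/24 (H2) depth=24
  ? 13.218.119.0  path d0:H1→d1:-→d2:-→d3:-→d4:-→d5:-→d6:-→d7:-→d8:-→d9:-→d10:-→d11:-→d12:-→d13:-→d14:-→d15:-→d16:-→d17:-→d18:-→d19:-→d20:-→d21:-→d22:-→d23:-→d24:H2  best=H2
  ? 13.218.119.57  path d0:H1→d1:-→d2:-→d3:-→d4:-→d5:-→d6:-→d7:-→d8:-→d9:-→d10:-→d11:-→d12:-→d13:-→d14:-→d15:-→d16:-→d17:-→d18:-→d19:-→d20:-→d21:-→d22:-→d23:-→d24:H2  best=H2
  + 127.82.33.0/24 (H0) depth=24
  + 96.0.0.0/3 (H4) depth=3
  + 127.82.33.1/32 (H0) depth=32
  + 13.218.0.0/16 (H3) depth=16
  + 0.0.0.0/0 (H0) depth=0
  + 13.218.119.0/24 (H2) depth=24
  ? 127.82.33.1  path d0:H0→d1:-→d2:-→d3:H4→d4:-→d5:-→d6:-→d7:-→d8:-→d9:-→d10:-→d11:-→d12:-→d13:-→d14:-→d15:-→d16:-→d17:-→d18:-→d19:-→d20:-→d21:-→d22:-→d23:-→d24:H0→d25:-→d26:-→d27:-→d28:-→d29:-→d30:-→d31:-→d32:H0  best=H0
  + 127.80.0.0/14 (H3) depth=14
  ? 13.218.119.24  path d0:H0→d1:-→d2:-→d3:-→d4:-→d5:-→d6:-→d7:-→d8:-→d9:-→d10:-→d11:-→d12:-→d13:-→d14:-→d15:-→d16:H3→d17:-→d18:-→d19:-→d20:-→d21:-→d22:-→d23:-→d24:H2  best=H2
  + 8.0.0.0/5 (H3) depth=5
  ? 127.82.33.1  path d0:H0→d1:-→d2:-→d3:H4→d4:-→d5:-→d6:-→d7:-→d8:-→d9:-→d10:-→d11:-→d12:-→d13:-→d14:H3→d15:-→d16:-→d17:-→d18:-→d19:-→d20:-→d21:-→d22:-→d23:-→d24:H0→d25:-→d26:-→d27:-→d28:-→d29:-→d30:-→d31:-→d32:H0  best=H0
  + 127.82.33.0/26 (H5) depth=26
  + 13.218.0.0/17 (H3) depth=17
  ? 127.82.33.1  path d0:H0→d1:-→d2:-→d3:H4→d4:-→d5:-→d6:-→d7:-→d8:-→d9:-→d10:-→d11:-→d12:-→d13:-→d14:H3→d15:-→d16:-→d17:-→d18:-→d19:-→d20:-→d21:-→d22:-→d23:-→d24:H0→d25:-→d26:H5→d27:-→d28:-→d29:-→d30:-→d31:-→d32:H0  best=H0
  ? 127.80.0.125  path d0:H0→d1:-→d2:-→d3:H4→d4:-→d5:-→d6:-→d7:-→d8:-→d9:-→d10:-→d11:-→d12:-→d13:-→d14:H3  best=H3
  ? 127.82.33.1  path d0:H0→d1:-→d2:-→d3:H4→d4:-→d5:-→d6:-→d7:-→d8:-→d9:-→d10:-→d11:-→d12:-→d13:-→d14:H3→d15:-→d16:-→d17:-→d18:-→d19:-→d20:-→d21:-→d22:-→d23:-→d24:H0→d25:-→d26:H5→d27:-→d28:-→d29:-→d30:-→d31:-→d32:H0  best=H0
  + 127.82.33.0/24 (H4) depth=24
  + 13.208.0.0/12 (H4) depth=12
  + 13.218.112.0/20 (H4) depth=20
  + 127.0.0.0/8 (H5) depth=8
  ? 13.208.0.5  path d0:H0→d1:-→d2:-→d3:-→d4:-→d5:H3→d6:-→d7:-→d8:-→d9:-→d10:-→d11:-→d12:H4  best=H4
  ? 13.218.112.0  path d0:H0→d1:-→d2:-→d3:-→d4:-→d5:H3→d6:-→d7:-→d8:-→d9:-→d10:-→d11:-→d12:H4→d13:-→d14:-→d15:-→d16:H3→d17:H3→d18:-→d19:-→d20:H4→d21:-  best=H4
  + 13.218.0.0/16 (H3) depth=16
  ? 13.218.119.5  path d0:H0→d1:-→d2:-→d3:-→d4:-→d5:H3→d6:-→d7:-→d8:-→d9:-→d10:-→d11:-→d12:H4→d13:-→d14:-→d15:-→d16:H3→d17:H3→d18:-→d19:-→d20:H4→d21:-→d22:-→d23:-→d24:H2  best=H2
  ? 220.168.76.144  path d0:H0  best=H0
  - 127.80.0.0/14 clear@14
  ? 196.100.211.52  path d0:H0  best=H0
  + 127.82.33.0/28 (H0) depth=28
  ? 127.82.33.1  path d0:H0→d1:-→d2:-→d3:H4→d4:-→d5:-→d6:-→d7:-→d8:H5→d9:-→d10:-→d11:-→d12:-→d13:-→d14:-→d15:-→d16:-→d17:-→d18:-→d19:-→d20:-→d21:-→d22:-→d23:-→d24:H4→d25:-→d26:H5→d27:-→d28:H0→d29:-→d30:-→d31:-→d32:H0  best=H0
  ? 13.218.119.0  path d0:H0→d1:-→d2:-→d3:-→d4:-→d5:H3→d6:-→d7:-→d8:-→d9:-→d10:-→d11:-→d12:H4→d13:-→d14:-→d15:-→d16:H3→d17:H3→d18:-→d19:-→d20:H4→d21:-→d22:-→d23:-→d24:H2  best=H2
  ? 13.218.0.5  path d0:H0→d1:-→d2:-→d3:-→d4:-→d5:H3→d6:-→d7:-→d8:-→d9:-→d10:-→d11:-→d12:H4→d13:-→d14:-→d15:-→d16:H3→d17:H3  best=H3
  + 127.82.33.0/24 (H4) depth=24
  + 13.0.0.0/8 (H4) depth=8
  + 13.218.112.0/20 (H4) depth=20
  + 13.218.119.128/28 (H1) depth=28
  ? 13.218.0.0  path d0:H0→d1:-→d2:-→d3:-→d4:-→d5:H3→d6:-→d7:-→d8:H4→d9:-→d10:-→d11:-→d12:H4→d13:-→d14:-→d15:-→d16:H3→d17:H3  best=H3

== LOOKUPS ==
["H2","H2","H0","H2","H0","H0","H3","H0","H4","H4","H2","H0","H0","H0","H2","H3","H3"]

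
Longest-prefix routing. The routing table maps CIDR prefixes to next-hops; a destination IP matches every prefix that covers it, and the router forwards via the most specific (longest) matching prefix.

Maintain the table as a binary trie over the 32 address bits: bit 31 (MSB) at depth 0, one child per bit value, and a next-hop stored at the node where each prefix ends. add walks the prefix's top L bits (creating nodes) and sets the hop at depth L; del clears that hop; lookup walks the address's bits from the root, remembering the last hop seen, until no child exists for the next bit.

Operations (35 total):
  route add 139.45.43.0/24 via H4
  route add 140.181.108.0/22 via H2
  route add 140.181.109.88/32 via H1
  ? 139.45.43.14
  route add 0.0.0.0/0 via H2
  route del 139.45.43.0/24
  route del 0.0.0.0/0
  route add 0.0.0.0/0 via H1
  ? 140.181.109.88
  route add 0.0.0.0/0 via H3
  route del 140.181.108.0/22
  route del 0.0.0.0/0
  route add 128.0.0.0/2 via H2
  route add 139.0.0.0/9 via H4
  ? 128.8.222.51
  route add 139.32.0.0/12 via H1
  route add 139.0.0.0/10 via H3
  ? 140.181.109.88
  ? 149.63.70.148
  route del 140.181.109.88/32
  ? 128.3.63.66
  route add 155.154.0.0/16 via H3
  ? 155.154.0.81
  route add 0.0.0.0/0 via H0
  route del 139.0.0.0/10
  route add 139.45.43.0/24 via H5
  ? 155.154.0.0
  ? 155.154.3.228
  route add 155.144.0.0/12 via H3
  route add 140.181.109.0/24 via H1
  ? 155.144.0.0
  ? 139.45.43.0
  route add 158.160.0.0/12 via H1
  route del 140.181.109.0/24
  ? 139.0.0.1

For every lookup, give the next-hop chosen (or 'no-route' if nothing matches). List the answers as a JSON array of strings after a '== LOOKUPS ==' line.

Trace:
  + 139.45.43.0/24 (H4) depth=24
  + 140.181.108.0/22 (H2) depth=22
  + 140.181.109.88/32 (H1) depth=32
  Q 139.45.43.14: descend 100010110010110100101011 ; hops seen [H4] ; pick H4
  + 0.0.0.0/0 (H2) depth=0
  - 139.45.43.0/24 clear@24
  - 0.0.0.0/0 clear@0
  + 0.0.0.0/0 (H1) depth=0
  Q 140.181.109.88: descend 10001100101101010110110101011000 ; hops seen [H1,H2,H1] ; pick H1
  + 0.0.0.0/0 (H3) depth=0
  - 140.181.108.0/22 clear@22
  - 0.0.0.0/0 clear@0
  + 128.0.0.0/2 (H2) depth=2
  + 139.0.0.0/9 (H4) depth=9
  Q 128.8.222.51: descend 1000 ; hops seen [H2] ; pick H2
  + 139.32.0.0/12 (H1) depth=12
  + 139.0.0.0/10 (H3) depth=10
  Q 140.181.109.88: descend 10001100101101010110110101011000 ; hops seen [H2,H1] ; pick H1
  Q 149.63.70.148: descend 100 ; hops seen [H2] ; pick H2
  - 140.181.109.88/32 clear@32
  Q 128.3.63.66: descend 1000 ; hops seen [H2] ; pick H2
  + 155.154.0.0/16 (H3) depth=16
  Q 155.154.0.81: descend 1001101110011010 ; hops seen [H2,H3] ; pick H3
  + 0.0.0.0/0 (H0) depth=0
  - 139.0.0.0/10 clear@10
  + 139.45.43.0/24 (H5) depth=24
  Q 155.154.0.0: descend 1001101110011010 ; hops seen [H0,H2,H3] ; pick H3
  Q 155.154.3.228: descend 1001101110011010 ; hops seen [H0,H2,H3] ; pick H3
  + 155.144.0.0/12 (H3) depth=12
  + 140.181.109.0/24 (H1) depth=24
  Q 155.144.0.0: descend 100110111001 ; hops seen [H0,H2,H3] ; pick H3
  Q 139.45.43.0: descend 100010110010110100101011 ; hops seen [H0,H2,H4,H1,H5] ; pick H5
  + 158.160.0.0/12 (H1) depth=12
  - 140.181.109.0/24 clear@24
  Q 139.0.0.1: descend 1000101100 ; hops seen [H0,H2,H4] ; pick H4

== LOOKUPS ==
["H4","H1","H2","H1","H2","H2","H3","H3","H3","H3","H5","H4"]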